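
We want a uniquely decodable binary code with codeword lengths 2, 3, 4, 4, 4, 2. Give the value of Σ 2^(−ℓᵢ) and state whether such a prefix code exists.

With common denominator 2^4 = 16: Σ 2^(−ℓᵢ) = 4/16 + 2/16 + 1/16 + 1/16 + 1/16 + 4/16 = 13/16 = 0.8125.
Kraft's inequality requires Σ ≤ 1; here Σ = 0.8125 ≤ 1, so such a prefix code exists.

0.8125; yes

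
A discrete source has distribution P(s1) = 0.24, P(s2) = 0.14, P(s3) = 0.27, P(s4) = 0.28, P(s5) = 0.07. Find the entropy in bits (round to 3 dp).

H = −Σ pᵢ log₂ pᵢ.
−0.24·log₂(0.24) = 0.4941
−0.14·log₂(0.14) = 0.3971
−0.27·log₂(0.27) = 0.5100
−0.28·log₂(0.28) = 0.5142
−0.07·log₂(0.07) = 0.2686
Sum ≈ 2.1840 → 2.184 bits.

2.184 bits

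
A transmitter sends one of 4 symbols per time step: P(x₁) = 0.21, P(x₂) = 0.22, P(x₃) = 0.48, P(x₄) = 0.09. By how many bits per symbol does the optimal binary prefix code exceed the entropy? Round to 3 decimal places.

Entropy H = −Σ p log₂ p ≈ 1.7743 bits.
Huffman merges: 9/100+21/100→3/10; 11/50+3/10→13/25; 12/25+13/25→1. L = 91/50 ≈ 1.8200.
L − H = 1.8200 − 1.7743 = 0.046 bits.

0.046 bits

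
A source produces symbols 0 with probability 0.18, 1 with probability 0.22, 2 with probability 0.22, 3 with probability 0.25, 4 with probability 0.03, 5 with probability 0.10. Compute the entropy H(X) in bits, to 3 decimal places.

2.390 bits

H = −Σ pᵢ log₂ pᵢ.
−0.18·log₂(0.18) = 0.4453
−0.22·log₂(0.22) = 0.4806
−0.22·log₂(0.22) = 0.4806
−0.25·log₂(0.25) = 0.5000
−0.03·log₂(0.03) = 0.1518
−0.10·log₂(0.10) = 0.3322
Sum ≈ 2.3904 → 2.390 bits.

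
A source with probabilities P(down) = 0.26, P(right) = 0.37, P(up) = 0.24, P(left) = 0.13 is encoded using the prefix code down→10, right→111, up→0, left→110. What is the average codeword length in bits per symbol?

2.26 bits/symbol

L̄ = Σ pᵢ·ℓᵢ = 0.26·2 + 0.37·3 + 0.24·1 + 0.13·3 = 2.26 bits/symbol.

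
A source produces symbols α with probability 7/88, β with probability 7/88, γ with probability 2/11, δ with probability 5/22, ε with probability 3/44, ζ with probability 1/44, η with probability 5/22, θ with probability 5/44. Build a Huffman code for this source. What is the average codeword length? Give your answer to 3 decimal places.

Repeatedly combine the two least-probable nodes; the expected code length is the sum of the merged weights.
merge 1/44 + 3/44 → 1/11
merge 7/88 + 7/88 → 7/44
merge 1/11 + 5/44 → 9/44
merge 7/44 + 2/11 → 15/44
merge 9/44 + 5/22 → 19/44
merge 5/22 + 15/44 → 25/44
merge 19/44 + 25/44 → 1
L = 1/11 + 7/44 + 9/44 + 15/44 + 19/44 + 25/44 + 1 = 123/44 ≈ 2.795 bits/symbol.

2.795 bits/symbol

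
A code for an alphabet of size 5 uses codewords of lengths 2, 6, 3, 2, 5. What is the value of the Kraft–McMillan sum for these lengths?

0.671875

With common denominator 2^6 = 64: Σ 2^(−ℓᵢ) = 16/64 + 1/64 + 8/64 + 16/64 + 2/64 = 43/64 = 0.671875.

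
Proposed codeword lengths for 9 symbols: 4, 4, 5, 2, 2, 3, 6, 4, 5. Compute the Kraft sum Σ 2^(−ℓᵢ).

0.890625

With common denominator 2^6 = 64: Σ 2^(−ℓᵢ) = 4/64 + 4/64 + 2/64 + 16/64 + 16/64 + 8/64 + 1/64 + 4/64 + 2/64 = 57/64 = 0.890625.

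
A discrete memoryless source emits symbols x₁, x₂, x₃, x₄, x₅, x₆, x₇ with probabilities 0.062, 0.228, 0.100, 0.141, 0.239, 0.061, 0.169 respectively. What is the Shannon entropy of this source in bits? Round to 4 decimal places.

H = −Σ pᵢ log₂ pᵢ.
−0.062·log₂(0.062) = 0.2487
−0.228·log₂(0.228) = 0.4863
−0.100·log₂(0.100) = 0.3322
−0.141·log₂(0.141) = 0.3985
−0.239·log₂(0.239) = 0.4935
−0.061·log₂(0.061) = 0.2461
−0.169·log₂(0.169) = 0.4335
Sum ≈ 2.6388 → 2.6388 bits.

2.6388 bits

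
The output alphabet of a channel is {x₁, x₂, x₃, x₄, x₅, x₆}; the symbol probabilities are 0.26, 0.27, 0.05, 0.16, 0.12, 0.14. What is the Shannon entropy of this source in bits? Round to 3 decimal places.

2.419 bits

H = −Σ pᵢ log₂ pᵢ.
−0.26·log₂(0.26) = 0.5053
−0.27·log₂(0.27) = 0.5100
−0.05·log₂(0.05) = 0.2161
−0.16·log₂(0.16) = 0.4230
−0.12·log₂(0.12) = 0.3671
−0.14·log₂(0.14) = 0.3971
Sum ≈ 2.4186 → 2.419 bits.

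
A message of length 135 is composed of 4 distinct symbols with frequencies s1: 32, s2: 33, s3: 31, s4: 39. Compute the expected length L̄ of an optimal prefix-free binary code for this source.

2 bits/symbol

Probabilities are the counts divided by 135.
Repeatedly combine the two least-probable nodes; the expected code length is the sum of the merged weights.
merge 31/135 + 32/135 → 7/15
merge 11/45 + 13/45 → 8/15
merge 7/15 + 8/15 → 1
L = 7/15 + 8/15 + 1 = 2 bits/symbol.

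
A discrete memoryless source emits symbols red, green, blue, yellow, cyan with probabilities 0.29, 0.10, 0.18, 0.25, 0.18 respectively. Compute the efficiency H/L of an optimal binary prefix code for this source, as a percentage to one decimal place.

Entropy H = −Σ p log₂ p ≈ 2.2407 bits.
Huffman merges: 1/10+9/50→7/25; 9/50+1/4→43/100; 7/25+29/100→57/100; 43/100+57/100→1. L = 57/25 ≈ 2.2800.
Efficiency = H/L = 2.2407/2.2800 = 98.3%.

98.3%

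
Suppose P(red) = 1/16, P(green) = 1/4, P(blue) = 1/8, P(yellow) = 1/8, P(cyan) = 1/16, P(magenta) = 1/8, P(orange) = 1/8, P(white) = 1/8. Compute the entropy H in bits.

Each probability is a power of 1/2, so log₂(1/p) is an integer.
H = Σ p·log₂(1/p) = 1/16·4 + 1/4·2 + 1/8·3 + 1/8·3 + 1/16·4 + 1/8·3 + 1/8·3 + 1/8·3 = 2.875 bits.

2.875 bits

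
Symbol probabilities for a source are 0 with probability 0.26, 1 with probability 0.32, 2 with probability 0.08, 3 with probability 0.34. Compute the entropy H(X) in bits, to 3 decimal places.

H = −Σ pᵢ log₂ pᵢ.
−0.26·log₂(0.26) = 0.5053
−0.32·log₂(0.32) = 0.5260
−0.08·log₂(0.08) = 0.2915
−0.34·log₂(0.34) = 0.5292
Sum ≈ 1.8520 → 1.852 bits.

1.852 bits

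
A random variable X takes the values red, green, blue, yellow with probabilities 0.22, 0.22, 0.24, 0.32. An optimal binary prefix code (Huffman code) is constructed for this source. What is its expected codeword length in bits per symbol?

Repeatedly combine the two least-probable nodes; the expected code length is the sum of the merged weights.
merge 11/50 + 11/50 → 11/25
merge 6/25 + 8/25 → 14/25
merge 11/25 + 14/25 → 1
L = 11/25 + 14/25 + 1 = 2 bits/symbol.

2 bits/symbol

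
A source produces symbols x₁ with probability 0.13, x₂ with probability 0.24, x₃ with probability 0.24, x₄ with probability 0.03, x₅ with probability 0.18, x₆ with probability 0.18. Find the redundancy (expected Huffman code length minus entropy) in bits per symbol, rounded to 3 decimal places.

Entropy H = −Σ p log₂ p ≈ 2.4133 bits.
Huffman merges: 3/100+13/100→4/25; 4/25+9/50→17/50; 9/50+6/25→21/50; 6/25+17/50→29/50; 21/50+29/50→1. L = 5/2 ≈ 2.5000.
L − H = 2.5000 − 2.4133 = 0.087 bits.

0.087 bits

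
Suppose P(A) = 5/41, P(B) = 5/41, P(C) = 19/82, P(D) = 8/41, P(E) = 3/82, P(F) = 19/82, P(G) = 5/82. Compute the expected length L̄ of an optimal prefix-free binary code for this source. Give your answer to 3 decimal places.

Repeatedly combine the two least-probable nodes; the expected code length is the sum of the merged weights.
merge 3/82 + 5/82 → 4/41
merge 4/41 + 5/41 → 9/41
merge 5/41 + 8/41 → 13/41
merge 9/41 + 19/82 → 37/82
merge 19/82 + 13/41 → 45/82
merge 37/82 + 45/82 → 1
L = 4/41 + 9/41 + 13/41 + 37/82 + 45/82 + 1 = 108/41 ≈ 2.634 bits/symbol.

2.634 bits/symbol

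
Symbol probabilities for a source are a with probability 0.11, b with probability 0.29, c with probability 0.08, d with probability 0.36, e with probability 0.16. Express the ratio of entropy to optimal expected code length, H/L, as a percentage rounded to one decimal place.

Entropy H = −Σ p log₂ p ≈ 2.1133 bits.
Huffman merges: 2/25+11/100→19/100; 4/25+19/100→7/20; 29/100+7/20→16/25; 9/25+16/25→1. L = 109/50 ≈ 2.1800.
Efficiency = H/L = 2.1133/2.1800 = 96.9%.

96.9%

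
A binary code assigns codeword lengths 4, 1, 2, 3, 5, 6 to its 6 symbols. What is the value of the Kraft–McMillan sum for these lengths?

0.984375

With common denominator 2^6 = 64: Σ 2^(−ℓᵢ) = 4/64 + 32/64 + 16/64 + 8/64 + 2/64 + 1/64 = 63/64 = 0.984375.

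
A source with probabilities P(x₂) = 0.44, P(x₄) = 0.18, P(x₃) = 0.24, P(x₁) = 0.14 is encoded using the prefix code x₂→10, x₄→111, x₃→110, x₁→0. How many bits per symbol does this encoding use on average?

2.28 bits/symbol

L̄ = Σ pᵢ·ℓᵢ = 0.44·2 + 0.18·3 + 0.24·3 + 0.14·1 = 2.28 bits/symbol.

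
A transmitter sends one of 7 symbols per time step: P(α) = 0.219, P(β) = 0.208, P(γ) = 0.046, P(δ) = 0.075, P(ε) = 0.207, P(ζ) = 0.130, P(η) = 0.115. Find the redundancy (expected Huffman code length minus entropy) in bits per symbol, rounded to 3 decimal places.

Entropy H = −Σ p log₂ p ≈ 2.6475 bits.
Huffman merges: 23/500+3/40→121/1000; 23/200+121/1000→59/250; 13/100+207/1000→337/1000; 26/125+219/1000→427/1000; 59/250+337/1000→573/1000; 427/1000+573/1000→1. L = 1347/500 ≈ 2.6940.
L − H = 2.6940 − 2.6475 = 0.047 bits.

0.047 bits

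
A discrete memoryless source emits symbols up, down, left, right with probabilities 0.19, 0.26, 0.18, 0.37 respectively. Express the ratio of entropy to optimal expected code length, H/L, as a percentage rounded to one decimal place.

Entropy H = −Σ p log₂ p ≈ 1.9366 bits.
Huffman merges: 9/50+19/100→37/100; 13/50+37/100→63/100; 37/100+63/100→1. L = 2 ≈ 2.0000.
Efficiency = H/L = 1.9366/2.0000 = 96.8%.

96.8%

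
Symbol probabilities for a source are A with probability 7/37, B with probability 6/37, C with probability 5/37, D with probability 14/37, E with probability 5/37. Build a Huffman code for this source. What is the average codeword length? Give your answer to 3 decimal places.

2.243 bits/symbol

Repeatedly combine the two least-probable nodes; the expected code length is the sum of the merged weights.
merge 5/37 + 5/37 → 10/37
merge 6/37 + 7/37 → 13/37
merge 10/37 + 13/37 → 23/37
merge 14/37 + 23/37 → 1
L = 10/37 + 13/37 + 23/37 + 1 = 83/37 ≈ 2.243 bits/symbol.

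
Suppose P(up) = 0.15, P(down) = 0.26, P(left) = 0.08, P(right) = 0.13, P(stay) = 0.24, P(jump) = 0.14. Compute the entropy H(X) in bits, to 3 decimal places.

2.481 bits

H = −Σ pᵢ log₂ pᵢ.
−0.15·log₂(0.15) = 0.4105
−0.26·log₂(0.26) = 0.5053
−0.08·log₂(0.08) = 0.2915
−0.13·log₂(0.13) = 0.3826
−0.24·log₂(0.24) = 0.4941
−0.14·log₂(0.14) = 0.3971
Sum ≈ 2.4812 → 2.481 bits.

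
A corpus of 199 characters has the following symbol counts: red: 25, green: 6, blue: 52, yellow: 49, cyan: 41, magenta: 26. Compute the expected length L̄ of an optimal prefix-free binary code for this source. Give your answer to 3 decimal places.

Probabilities are the counts divided by 199.
Repeatedly combine the two least-probable nodes; the expected code length is the sum of the merged weights.
merge 6/199 + 25/199 → 31/199
merge 26/199 + 31/199 → 57/199
merge 41/199 + 49/199 → 90/199
merge 52/199 + 57/199 → 109/199
merge 90/199 + 109/199 → 1
L = 31/199 + 57/199 + 90/199 + 109/199 + 1 = 486/199 ≈ 2.442 bits/symbol.

2.442 bits/symbol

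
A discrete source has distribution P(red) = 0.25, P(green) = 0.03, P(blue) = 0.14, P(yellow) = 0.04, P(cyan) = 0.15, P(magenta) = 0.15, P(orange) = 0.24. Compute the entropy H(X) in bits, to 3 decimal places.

2.550 bits

H = −Σ pᵢ log₂ pᵢ.
−0.25·log₂(0.25) = 0.5000
−0.03·log₂(0.03) = 0.1518
−0.14·log₂(0.14) = 0.3971
−0.04·log₂(0.04) = 0.1858
−0.15·log₂(0.15) = 0.4105
−0.15·log₂(0.15) = 0.4105
−0.24·log₂(0.24) = 0.4941
Sum ≈ 2.5499 → 2.550 bits.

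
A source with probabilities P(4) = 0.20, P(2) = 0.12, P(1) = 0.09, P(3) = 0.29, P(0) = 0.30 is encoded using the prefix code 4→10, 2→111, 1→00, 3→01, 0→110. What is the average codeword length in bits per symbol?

L̄ = Σ pᵢ·ℓᵢ = 0.20·2 + 0.12·3 + 0.09·2 + 0.29·2 + 0.30·3 = 2.42 bits/symbol.

2.42 bits/symbol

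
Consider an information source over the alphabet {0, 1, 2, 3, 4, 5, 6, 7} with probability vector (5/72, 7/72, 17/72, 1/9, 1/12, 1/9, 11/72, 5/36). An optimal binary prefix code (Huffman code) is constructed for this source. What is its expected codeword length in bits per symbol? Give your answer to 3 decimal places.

2.917 bits/symbol

Repeatedly combine the two least-probable nodes; the expected code length is the sum of the merged weights.
merge 5/72 + 1/12 → 11/72
merge 7/72 + 1/9 → 5/24
merge 1/9 + 5/36 → 1/4
merge 11/72 + 11/72 → 11/36
merge 5/24 + 17/72 → 4/9
merge 1/4 + 11/36 → 5/9
merge 4/9 + 5/9 → 1
L = 11/72 + 5/24 + 1/4 + 11/36 + 4/9 + 5/9 + 1 = 35/12 ≈ 2.917 bits/symbol.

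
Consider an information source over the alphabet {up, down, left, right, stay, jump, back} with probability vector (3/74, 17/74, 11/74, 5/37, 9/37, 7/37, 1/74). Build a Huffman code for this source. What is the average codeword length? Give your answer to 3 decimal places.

2.581 bits/symbol

Repeatedly combine the two least-probable nodes; the expected code length is the sum of the merged weights.
merge 1/74 + 3/74 → 2/37
merge 2/37 + 5/37 → 7/37
merge 11/74 + 7/37 → 25/74
merge 7/37 + 17/74 → 31/74
merge 9/37 + 25/74 → 43/74
merge 31/74 + 43/74 → 1
L = 2/37 + 7/37 + 25/74 + 31/74 + 43/74 + 1 = 191/74 ≈ 2.581 bits/symbol.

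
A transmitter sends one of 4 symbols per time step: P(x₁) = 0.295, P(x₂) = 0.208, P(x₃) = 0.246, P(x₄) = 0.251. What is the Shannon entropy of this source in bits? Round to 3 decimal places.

H = −Σ pᵢ log₂ pᵢ.
−0.295·log₂(0.295) = 0.5196
−0.208·log₂(0.208) = 0.4712
−0.246·log₂(0.246) = 0.4977
−0.251·log₂(0.251) = 0.5006
Sum ≈ 1.9890 → 1.989 bits.

1.989 bits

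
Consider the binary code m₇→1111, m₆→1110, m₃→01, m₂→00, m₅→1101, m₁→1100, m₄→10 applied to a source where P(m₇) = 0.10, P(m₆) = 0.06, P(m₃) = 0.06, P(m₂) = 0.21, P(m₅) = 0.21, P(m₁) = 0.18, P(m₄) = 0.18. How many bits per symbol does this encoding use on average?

3.1 bits/symbol

L̄ = Σ pᵢ·ℓᵢ = 0.10·4 + 0.06·4 + 0.06·2 + 0.21·2 + 0.21·4 + 0.18·4 + 0.18·2 = 3.1 bits/symbol.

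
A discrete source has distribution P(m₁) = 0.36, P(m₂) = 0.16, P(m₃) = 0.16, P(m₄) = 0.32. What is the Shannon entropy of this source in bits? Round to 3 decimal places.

1.903 bits

H = −Σ pᵢ log₂ pᵢ.
−0.36·log₂(0.36) = 0.5306
−0.16·log₂(0.16) = 0.4230
−0.16·log₂(0.16) = 0.4230
−0.32·log₂(0.32) = 0.5260
Sum ≈ 1.9027 → 1.903 bits.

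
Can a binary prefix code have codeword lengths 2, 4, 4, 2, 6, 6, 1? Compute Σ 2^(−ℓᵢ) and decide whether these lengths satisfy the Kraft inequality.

With common denominator 2^6 = 64: Σ 2^(−ℓᵢ) = 16/64 + 4/64 + 4/64 + 16/64 + 1/64 + 1/64 + 32/64 = 74/64 = 1.15625.
Kraft's inequality requires Σ ≤ 1; here Σ = 1.15625 > 1, so no such prefix code exists.

1.15625; no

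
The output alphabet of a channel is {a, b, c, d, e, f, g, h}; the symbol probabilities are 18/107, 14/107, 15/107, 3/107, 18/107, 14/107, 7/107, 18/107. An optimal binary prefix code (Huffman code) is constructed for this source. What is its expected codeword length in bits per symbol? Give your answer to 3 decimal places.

Repeatedly combine the two least-probable nodes; the expected code length is the sum of the merged weights.
merge 3/107 + 7/107 → 10/107
merge 10/107 + 14/107 → 24/107
merge 14/107 + 15/107 → 29/107
merge 18/107 + 18/107 → 36/107
merge 18/107 + 24/107 → 42/107
merge 29/107 + 36/107 → 65/107
merge 42/107 + 65/107 → 1
L = 10/107 + 24/107 + 29/107 + 36/107 + 42/107 + 65/107 + 1 = 313/107 ≈ 2.925 bits/symbol.

2.925 bits/symbol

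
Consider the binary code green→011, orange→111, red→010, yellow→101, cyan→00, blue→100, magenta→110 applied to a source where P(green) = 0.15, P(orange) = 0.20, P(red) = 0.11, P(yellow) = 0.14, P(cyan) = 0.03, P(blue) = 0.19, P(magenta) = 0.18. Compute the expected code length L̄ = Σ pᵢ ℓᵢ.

2.97 bits/symbol

L̄ = Σ pᵢ·ℓᵢ = 0.15·3 + 0.20·3 + 0.11·3 + 0.14·3 + 0.03·2 + 0.19·3 + 0.18·3 = 2.97 bits/symbol.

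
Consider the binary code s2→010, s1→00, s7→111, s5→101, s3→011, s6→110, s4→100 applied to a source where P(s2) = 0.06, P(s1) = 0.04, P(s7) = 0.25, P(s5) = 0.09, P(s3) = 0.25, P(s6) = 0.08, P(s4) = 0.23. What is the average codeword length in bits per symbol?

L̄ = Σ pᵢ·ℓᵢ = 0.06·3 + 0.04·2 + 0.25·3 + 0.09·3 + 0.25·3 + 0.08·3 + 0.23·3 = 2.96 bits/symbol.

2.96 bits/symbol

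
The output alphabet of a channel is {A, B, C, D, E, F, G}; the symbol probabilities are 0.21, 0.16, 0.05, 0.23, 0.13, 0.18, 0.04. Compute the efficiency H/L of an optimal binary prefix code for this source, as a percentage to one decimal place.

98.6%

Entropy H = −Σ p log₂ p ≈ 2.6133 bits.
Huffman merges: 1/25+1/20→9/100; 9/100+13/100→11/50; 4/25+9/50→17/50; 21/100+11/50→43/100; 23/100+17/50→57/100; 43/100+57/100→1. L = 53/20 ≈ 2.6500.
Efficiency = H/L = 2.6133/2.6500 = 98.6%.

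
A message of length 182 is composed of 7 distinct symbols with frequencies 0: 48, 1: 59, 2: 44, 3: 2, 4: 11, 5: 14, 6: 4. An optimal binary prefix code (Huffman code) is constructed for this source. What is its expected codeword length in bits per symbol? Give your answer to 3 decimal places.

Probabilities are the counts divided by 182.
Repeatedly combine the two least-probable nodes; the expected code length is the sum of the merged weights.
merge 1/91 + 2/91 → 3/91
merge 3/91 + 11/182 → 17/182
merge 1/13 + 17/182 → 31/182
merge 31/182 + 22/91 → 75/182
merge 24/91 + 59/182 → 107/182
merge 75/182 + 107/182 → 1
L = 3/91 + 17/182 + 31/182 + 75/182 + 107/182 + 1 = 209/91 ≈ 2.297 bits/symbol.

2.297 bits/symbol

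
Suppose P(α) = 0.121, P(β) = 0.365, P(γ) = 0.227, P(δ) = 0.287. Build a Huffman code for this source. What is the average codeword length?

Repeatedly combine the two least-probable nodes; the expected code length is the sum of the merged weights.
merge 121/1000 + 227/1000 → 87/250
merge 287/1000 + 87/250 → 127/200
merge 73/200 + 127/200 → 1
L = 87/250 + 127/200 + 1 = 1983/1000 = 1.983 bits/symbol.

1.983 bits/symbol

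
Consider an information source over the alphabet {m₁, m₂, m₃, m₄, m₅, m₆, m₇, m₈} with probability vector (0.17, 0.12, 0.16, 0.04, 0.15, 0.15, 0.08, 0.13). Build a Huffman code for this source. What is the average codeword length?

Repeatedly combine the two least-probable nodes; the expected code length is the sum of the merged weights.
merge 1/25 + 2/25 → 3/25
merge 3/25 + 3/25 → 6/25
merge 13/100 + 3/20 → 7/25
merge 3/20 + 4/25 → 31/100
merge 17/100 + 6/25 → 41/100
merge 7/25 + 31/100 → 59/100
merge 41/100 + 59/100 → 1
L = 3/25 + 6/25 + 7/25 + 31/100 + 41/100 + 59/100 + 1 = 59/20 = 2.95 bits/symbol.

2.95 bits/symbol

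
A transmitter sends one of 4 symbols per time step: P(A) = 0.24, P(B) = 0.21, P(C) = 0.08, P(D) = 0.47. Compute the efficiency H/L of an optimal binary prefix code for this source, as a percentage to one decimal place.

97.3%

Entropy H = −Σ p log₂ p ≈ 1.7704 bits.
Huffman merges: 2/25+21/100→29/100; 6/25+29/100→53/100; 47/100+53/100→1. L = 91/50 ≈ 1.8200.
Efficiency = H/L = 1.7704/1.8200 = 97.3%.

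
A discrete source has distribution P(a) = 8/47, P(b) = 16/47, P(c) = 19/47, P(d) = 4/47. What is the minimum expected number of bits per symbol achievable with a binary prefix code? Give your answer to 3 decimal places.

1.851 bits/symbol

Repeatedly combine the two least-probable nodes; the expected code length is the sum of the merged weights.
merge 4/47 + 8/47 → 12/47
merge 12/47 + 16/47 → 28/47
merge 19/47 + 28/47 → 1
L = 12/47 + 28/47 + 1 = 87/47 ≈ 1.851 bits/symbol.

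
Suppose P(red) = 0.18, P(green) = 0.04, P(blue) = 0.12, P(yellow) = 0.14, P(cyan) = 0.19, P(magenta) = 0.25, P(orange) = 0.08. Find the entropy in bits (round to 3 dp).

2.642 bits

H = −Σ pᵢ log₂ pᵢ.
−0.18·log₂(0.18) = 0.4453
−0.04·log₂(0.04) = 0.1858
−0.12·log₂(0.12) = 0.3671
−0.14·log₂(0.14) = 0.3971
−0.19·log₂(0.19) = 0.4552
−0.25·log₂(0.25) = 0.5000
−0.08·log₂(0.08) = 0.2915
Sum ≈ 2.6420 → 2.642 bits.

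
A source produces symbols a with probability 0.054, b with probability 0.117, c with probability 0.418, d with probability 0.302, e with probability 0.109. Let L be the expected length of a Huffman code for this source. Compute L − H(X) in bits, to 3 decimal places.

Entropy H = −Σ p log₂ p ≈ 1.9858 bits.
Huffman merges: 27/500+109/1000→163/1000; 117/1000+163/1000→7/25; 7/25+151/500→291/500; 209/500+291/500→1. L = 81/40 ≈ 2.0250.
L − H = 2.0250 − 1.9858 = 0.039 bits.

0.039 bits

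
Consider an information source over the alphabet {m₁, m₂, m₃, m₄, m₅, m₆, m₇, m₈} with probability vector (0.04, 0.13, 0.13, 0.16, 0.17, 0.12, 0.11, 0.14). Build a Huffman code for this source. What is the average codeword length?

2.98 bits/symbol

Repeatedly combine the two least-probable nodes; the expected code length is the sum of the merged weights.
merge 1/25 + 11/100 → 3/20
merge 3/25 + 13/100 → 1/4
merge 13/100 + 7/50 → 27/100
merge 3/20 + 4/25 → 31/100
merge 17/100 + 1/4 → 21/50
merge 27/100 + 31/100 → 29/50
merge 21/50 + 29/50 → 1
L = 3/20 + 1/4 + 27/100 + 31/100 + 21/50 + 29/50 + 1 = 149/50 = 2.98 bits/symbol.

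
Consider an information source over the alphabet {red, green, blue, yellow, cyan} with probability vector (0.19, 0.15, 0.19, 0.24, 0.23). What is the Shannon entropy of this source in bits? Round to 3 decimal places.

H = −Σ pᵢ log₂ pᵢ.
−0.19·log₂(0.19) = 0.4552
−0.15·log₂(0.15) = 0.4105
−0.19·log₂(0.19) = 0.4552
−0.24·log₂(0.24) = 0.4941
−0.23·log₂(0.23) = 0.4877
Sum ≈ 2.3028 → 2.303 bits.

2.303 bits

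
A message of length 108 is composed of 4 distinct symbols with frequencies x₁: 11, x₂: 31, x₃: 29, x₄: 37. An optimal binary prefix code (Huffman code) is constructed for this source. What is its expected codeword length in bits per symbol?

2 bits/symbol

Probabilities are the counts divided by 108.
Repeatedly combine the two least-probable nodes; the expected code length is the sum of the merged weights.
merge 11/108 + 29/108 → 10/27
merge 31/108 + 37/108 → 17/27
merge 10/27 + 17/27 → 1
L = 10/27 + 17/27 + 1 = 2 bits/symbol.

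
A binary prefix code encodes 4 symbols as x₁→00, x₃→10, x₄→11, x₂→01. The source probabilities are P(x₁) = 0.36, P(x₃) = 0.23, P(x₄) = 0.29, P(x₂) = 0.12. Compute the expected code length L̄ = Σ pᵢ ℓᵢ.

L̄ = Σ pᵢ·ℓᵢ = 0.36·2 + 0.23·2 + 0.29·2 + 0.12·2 = 2 bits/symbol.

2 bits/symbol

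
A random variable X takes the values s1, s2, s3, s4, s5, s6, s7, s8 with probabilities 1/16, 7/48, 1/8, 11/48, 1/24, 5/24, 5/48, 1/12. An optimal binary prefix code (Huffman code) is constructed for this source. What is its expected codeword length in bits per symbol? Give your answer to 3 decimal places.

2.854 bits/symbol

Repeatedly combine the two least-probable nodes; the expected code length is the sum of the merged weights.
merge 1/24 + 1/16 → 5/48
merge 1/12 + 5/48 → 3/16
merge 5/48 + 1/8 → 11/48
merge 7/48 + 3/16 → 1/3
merge 5/24 + 11/48 → 7/16
merge 11/48 + 1/3 → 9/16
merge 7/16 + 9/16 → 1
L = 5/48 + 3/16 + 11/48 + 1/3 + 7/16 + 9/16 + 1 = 137/48 ≈ 2.854 bits/symbol.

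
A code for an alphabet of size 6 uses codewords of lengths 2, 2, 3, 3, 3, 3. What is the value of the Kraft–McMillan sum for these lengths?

With common denominator 2^3 = 8: Σ 2^(−ℓᵢ) = 2/8 + 2/8 + 1/8 + 1/8 + 1/8 + 1/8 = 8/8 = 1.

1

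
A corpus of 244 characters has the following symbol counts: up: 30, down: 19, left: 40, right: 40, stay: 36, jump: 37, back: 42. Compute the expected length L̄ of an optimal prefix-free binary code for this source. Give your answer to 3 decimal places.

Probabilities are the counts divided by 244.
Repeatedly combine the two least-probable nodes; the expected code length is the sum of the merged weights.
merge 19/244 + 15/122 → 49/244
merge 9/61 + 37/244 → 73/244
merge 10/61 + 10/61 → 20/61
merge 21/122 + 49/244 → 91/244
merge 73/244 + 20/61 → 153/244
merge 91/244 + 153/244 → 1
L = 49/244 + 73/244 + 20/61 + 91/244 + 153/244 + 1 = 345/122 ≈ 2.828 bits/symbol.

2.828 bits/symbol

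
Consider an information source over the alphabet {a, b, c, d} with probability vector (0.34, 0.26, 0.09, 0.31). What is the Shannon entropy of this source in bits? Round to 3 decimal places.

H = −Σ pᵢ log₂ pᵢ.
−0.34·log₂(0.34) = 0.5292
−0.26·log₂(0.26) = 0.5053
−0.09·log₂(0.09) = 0.3127
−0.31·log₂(0.31) = 0.5238
Sum ≈ 1.8709 → 1.871 bits.

1.871 bits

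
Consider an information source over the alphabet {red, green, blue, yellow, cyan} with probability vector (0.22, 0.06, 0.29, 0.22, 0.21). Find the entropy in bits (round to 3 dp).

H = −Σ pᵢ log₂ pᵢ.
−0.22·log₂(0.22) = 0.4806
−0.06·log₂(0.06) = 0.2435
−0.29·log₂(0.29) = 0.5179
−0.22·log₂(0.22) = 0.4806
−0.21·log₂(0.21) = 0.4728
Sum ≈ 2.1954 → 2.195 bits.

2.195 bits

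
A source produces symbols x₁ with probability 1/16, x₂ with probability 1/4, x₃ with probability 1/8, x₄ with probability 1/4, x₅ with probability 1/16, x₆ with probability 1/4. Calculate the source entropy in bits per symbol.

2.375 bits

Each probability is a power of 1/2, so log₂(1/p) is an integer.
H = Σ p·log₂(1/p) = 1/16·4 + 1/4·2 + 1/8·3 + 1/4·2 + 1/16·4 + 1/4·2 = 2.375 bits.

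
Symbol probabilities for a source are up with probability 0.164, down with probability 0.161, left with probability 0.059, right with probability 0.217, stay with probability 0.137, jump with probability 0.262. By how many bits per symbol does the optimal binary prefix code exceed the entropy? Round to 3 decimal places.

Entropy H = −Σ p log₂ p ≈ 2.4703 bits.
Huffman merges: 59/1000+137/1000→49/250; 161/1000+41/250→13/40; 49/250+217/1000→413/1000; 131/500+13/40→587/1000; 413/1000+587/1000→1. L = 2521/1000 ≈ 2.5210.
L − H = 2.5210 − 2.4703 = 0.051 bits.

0.051 bits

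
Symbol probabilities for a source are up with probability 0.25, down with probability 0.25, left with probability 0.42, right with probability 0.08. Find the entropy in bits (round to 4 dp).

H = −Σ pᵢ log₂ pᵢ.
−0.25·log₂(0.25) = 0.5000
−0.25·log₂(0.25) = 0.5000
−0.42·log₂(0.42) = 0.5256
−0.08·log₂(0.08) = 0.2915
Sum ≈ 1.8172 → 1.8172 bits.

1.8172 bits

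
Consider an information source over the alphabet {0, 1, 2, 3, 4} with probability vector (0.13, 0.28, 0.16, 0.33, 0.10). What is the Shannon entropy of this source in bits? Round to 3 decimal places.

H = −Σ pᵢ log₂ pᵢ.
−0.13·log₂(0.13) = 0.3826
−0.28·log₂(0.28) = 0.5142
−0.16·log₂(0.16) = 0.4230
−0.33·log₂(0.33) = 0.5278
−0.10·log₂(0.10) = 0.3322
Sum ≈ 2.1799 → 2.180 bits.

2.180 bits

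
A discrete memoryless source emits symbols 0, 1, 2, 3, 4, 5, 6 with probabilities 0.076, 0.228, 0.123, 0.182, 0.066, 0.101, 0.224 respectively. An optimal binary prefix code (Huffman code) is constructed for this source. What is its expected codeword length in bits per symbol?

2.69 bits/symbol

Repeatedly combine the two least-probable nodes; the expected code length is the sum of the merged weights.
merge 33/500 + 19/250 → 71/500
merge 101/1000 + 123/1000 → 28/125
merge 71/500 + 91/500 → 81/250
merge 28/125 + 28/125 → 56/125
merge 57/250 + 81/250 → 69/125
merge 56/125 + 69/125 → 1
L = 71/500 + 28/125 + 81/250 + 56/125 + 69/125 + 1 = 269/100 = 2.69 bits/symbol.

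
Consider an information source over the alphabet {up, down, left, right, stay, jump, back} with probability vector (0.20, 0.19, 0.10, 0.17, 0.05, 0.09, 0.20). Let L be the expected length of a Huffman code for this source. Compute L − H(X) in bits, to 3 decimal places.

0.060 bits

Entropy H = −Σ p log₂ p ≈ 2.6795 bits.
Huffman merges: 1/20+9/100→7/50; 1/10+7/50→6/25; 17/100+19/100→9/25; 1/5+1/5→2/5; 6/25+9/25→3/5; 2/5+3/5→1. L = 137/50 ≈ 2.7400.
L − H = 2.7400 − 2.6795 = 0.060 bits.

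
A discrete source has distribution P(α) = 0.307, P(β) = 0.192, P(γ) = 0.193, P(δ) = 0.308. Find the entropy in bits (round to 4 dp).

1.9615 bits

H = −Σ pᵢ log₂ pᵢ.
−0.307·log₂(0.307) = 0.5230
−0.192·log₂(0.192) = 0.4571
−0.193·log₂(0.193) = 0.4581
−0.308·log₂(0.308) = 0.5233
Sum ≈ 1.9615 → 1.9615 bits.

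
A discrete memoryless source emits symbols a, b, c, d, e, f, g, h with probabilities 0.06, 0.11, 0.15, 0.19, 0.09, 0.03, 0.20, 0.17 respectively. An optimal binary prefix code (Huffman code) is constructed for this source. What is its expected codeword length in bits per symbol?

Repeatedly combine the two least-probable nodes; the expected code length is the sum of the merged weights.
merge 3/100 + 3/50 → 9/100
merge 9/100 + 9/100 → 9/50
merge 11/100 + 3/20 → 13/50
merge 17/100 + 9/50 → 7/20
merge 19/100 + 1/5 → 39/100
merge 13/50 + 7/20 → 61/100
merge 39/100 + 61/100 → 1
L = 9/100 + 9/50 + 13/50 + 7/20 + 39/100 + 61/100 + 1 = 72/25 = 2.88 bits/symbol.

2.88 bits/symbol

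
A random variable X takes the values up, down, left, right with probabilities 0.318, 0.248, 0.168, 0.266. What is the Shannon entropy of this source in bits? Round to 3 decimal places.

H = −Σ pᵢ log₂ pᵢ.
−0.318·log₂(0.318) = 0.5256
−0.248·log₂(0.248) = 0.4989
−0.168·log₂(0.168) = 0.4323
−0.266·log₂(0.266) = 0.5082
Sum ≈ 1.9650 → 1.965 bits.

1.965 bits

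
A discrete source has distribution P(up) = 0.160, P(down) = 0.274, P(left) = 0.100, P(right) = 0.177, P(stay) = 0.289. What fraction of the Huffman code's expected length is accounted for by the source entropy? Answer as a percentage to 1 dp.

Entropy H = −Σ p log₂ p ≈ 2.2267 bits.
Huffman merges: 1/10+4/25→13/50; 177/1000+13/50→437/1000; 137/500+289/1000→563/1000; 437/1000+563/1000→1. L = 113/50 ≈ 2.2600.
Efficiency = H/L = 2.2267/2.2600 = 98.5%.

98.5%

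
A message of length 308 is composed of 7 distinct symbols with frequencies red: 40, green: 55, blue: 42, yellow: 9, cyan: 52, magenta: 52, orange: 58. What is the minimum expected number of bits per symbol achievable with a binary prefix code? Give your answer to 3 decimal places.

2.792 bits/symbol

Probabilities are the counts divided by 308.
Repeatedly combine the two least-probable nodes; the expected code length is the sum of the merged weights.
merge 9/308 + 10/77 → 7/44
merge 3/22 + 7/44 → 13/44
merge 13/77 + 13/77 → 26/77
merge 5/28 + 29/154 → 113/308
merge 13/44 + 26/77 → 195/308
merge 113/308 + 195/308 → 1
L = 7/44 + 13/44 + 26/77 + 113/308 + 195/308 + 1 = 215/77 ≈ 2.792 bits/symbol.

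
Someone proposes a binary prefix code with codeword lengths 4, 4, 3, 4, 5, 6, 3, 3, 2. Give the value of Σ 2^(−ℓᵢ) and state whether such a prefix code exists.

0.859375; yes

With common denominator 2^6 = 64: Σ 2^(−ℓᵢ) = 4/64 + 4/64 + 8/64 + 4/64 + 2/64 + 1/64 + 8/64 + 8/64 + 16/64 = 55/64 = 0.859375.
Kraft's inequality requires Σ ≤ 1; here Σ = 0.859375 ≤ 1, so such a prefix code exists.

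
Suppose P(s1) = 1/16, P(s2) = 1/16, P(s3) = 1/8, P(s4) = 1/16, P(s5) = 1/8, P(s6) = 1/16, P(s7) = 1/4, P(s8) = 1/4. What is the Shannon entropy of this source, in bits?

2.75 bits

Each probability is a power of 1/2, so log₂(1/p) is an integer.
H = Σ p·log₂(1/p) = 1/16·4 + 1/16·4 + 1/8·3 + 1/16·4 + 1/8·3 + 1/16·4 + 1/4·2 + 1/4·2 = 2.75 bits.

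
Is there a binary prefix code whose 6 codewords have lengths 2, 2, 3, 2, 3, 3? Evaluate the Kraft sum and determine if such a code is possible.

1.125; no

With common denominator 2^3 = 8: Σ 2^(−ℓᵢ) = 2/8 + 2/8 + 1/8 + 2/8 + 1/8 + 1/8 = 9/8 = 1.125.
Kraft's inequality requires Σ ≤ 1; here Σ = 1.125 > 1, so no such prefix code exists.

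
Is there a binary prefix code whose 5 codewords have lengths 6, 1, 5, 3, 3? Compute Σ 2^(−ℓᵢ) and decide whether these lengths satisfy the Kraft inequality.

With common denominator 2^6 = 64: Σ 2^(−ℓᵢ) = 1/64 + 32/64 + 2/64 + 8/64 + 8/64 = 51/64 = 0.796875.
Kraft's inequality requires Σ ≤ 1; here Σ = 0.796875 ≤ 1, so such a prefix code exists.

0.796875; yes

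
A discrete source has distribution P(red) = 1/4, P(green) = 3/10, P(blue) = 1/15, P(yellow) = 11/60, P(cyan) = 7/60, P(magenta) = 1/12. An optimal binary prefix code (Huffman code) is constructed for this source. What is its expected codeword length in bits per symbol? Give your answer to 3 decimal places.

Repeatedly combine the two least-probable nodes; the expected code length is the sum of the merged weights.
merge 1/15 + 1/12 → 3/20
merge 7/60 + 3/20 → 4/15
merge 11/60 + 1/4 → 13/30
merge 4/15 + 3/10 → 17/30
merge 13/30 + 17/30 → 1
L = 3/20 + 4/15 + 13/30 + 17/30 + 1 = 29/12 ≈ 2.417 bits/symbol.

2.417 bits/symbol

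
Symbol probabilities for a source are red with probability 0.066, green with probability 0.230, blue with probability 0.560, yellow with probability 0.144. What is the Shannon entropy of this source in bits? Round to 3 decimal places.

1.618 bits

H = −Σ pᵢ log₂ pᵢ.
−0.066·log₂(0.066) = 0.2588
−0.230·log₂(0.230) = 0.4877
−0.560·log₂(0.560) = 0.4684
−0.144·log₂(0.144) = 0.4026
Sum ≈ 1.6175 → 1.618 bits.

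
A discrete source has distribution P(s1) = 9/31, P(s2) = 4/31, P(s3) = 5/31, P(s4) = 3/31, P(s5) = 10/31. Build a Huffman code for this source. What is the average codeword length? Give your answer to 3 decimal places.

Repeatedly combine the two least-probable nodes; the expected code length is the sum of the merged weights.
merge 3/31 + 4/31 → 7/31
merge 5/31 + 7/31 → 12/31
merge 9/31 + 10/31 → 19/31
merge 12/31 + 19/31 → 1
L = 7/31 + 12/31 + 19/31 + 1 = 69/31 ≈ 2.226 bits/symbol.

2.226 bits/symbol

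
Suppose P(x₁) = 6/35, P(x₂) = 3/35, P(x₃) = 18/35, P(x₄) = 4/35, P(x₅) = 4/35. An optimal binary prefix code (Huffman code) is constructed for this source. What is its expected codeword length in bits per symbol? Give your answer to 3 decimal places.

1.971 bits/symbol

Repeatedly combine the two least-probable nodes; the expected code length is the sum of the merged weights.
merge 3/35 + 4/35 → 1/5
merge 4/35 + 6/35 → 2/7
merge 1/5 + 2/7 → 17/35
merge 17/35 + 18/35 → 1
L = 1/5 + 2/7 + 17/35 + 1 = 69/35 ≈ 1.971 bits/symbol.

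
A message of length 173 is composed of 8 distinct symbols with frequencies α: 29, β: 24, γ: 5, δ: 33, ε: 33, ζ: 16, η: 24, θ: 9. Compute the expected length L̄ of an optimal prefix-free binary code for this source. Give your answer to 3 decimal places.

2.873 bits/symbol

Probabilities are the counts divided by 173.
Repeatedly combine the two least-probable nodes; the expected code length is the sum of the merged weights.
merge 5/173 + 9/173 → 14/173
merge 14/173 + 16/173 → 30/173
merge 24/173 + 24/173 → 48/173
merge 29/173 + 30/173 → 59/173
merge 33/173 + 33/173 → 66/173
merge 48/173 + 59/173 → 107/173
merge 66/173 + 107/173 → 1
L = 14/173 + 30/173 + 48/173 + 59/173 + 66/173 + 107/173 + 1 = 497/173 ≈ 2.873 bits/symbol.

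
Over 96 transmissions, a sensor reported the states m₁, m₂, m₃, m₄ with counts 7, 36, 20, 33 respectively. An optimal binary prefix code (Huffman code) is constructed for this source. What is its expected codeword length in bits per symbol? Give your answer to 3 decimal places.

Probabilities are the counts divided by 96.
Repeatedly combine the two least-probable nodes; the expected code length is the sum of the merged weights.
merge 7/96 + 5/24 → 9/32
merge 9/32 + 11/32 → 5/8
merge 3/8 + 5/8 → 1
L = 9/32 + 5/8 + 1 = 61/32 ≈ 1.906 bits/symbol.

1.906 bits/symbol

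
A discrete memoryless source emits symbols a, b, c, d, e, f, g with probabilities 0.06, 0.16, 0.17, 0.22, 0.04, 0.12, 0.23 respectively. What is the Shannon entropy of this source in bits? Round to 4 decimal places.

H = −Σ pᵢ log₂ pᵢ.
−0.06·log₂(0.06) = 0.2435
−0.16·log₂(0.16) = 0.4230
−0.17·log₂(0.17) = 0.4346
−0.22·log₂(0.22) = 0.4806
−0.04·log₂(0.04) = 0.1858
−0.12·log₂(0.12) = 0.3671
−0.23·log₂(0.23) = 0.4877
Sum ≈ 2.6222 → 2.6222 bits.

2.6222 bits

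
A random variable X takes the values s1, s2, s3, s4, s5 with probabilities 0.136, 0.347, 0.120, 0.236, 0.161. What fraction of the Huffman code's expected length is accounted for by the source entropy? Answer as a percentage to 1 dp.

97.7%

Entropy H = −Σ p log₂ p ≈ 2.2042 bits.
Huffman merges: 3/25+17/125→32/125; 161/1000+59/250→397/1000; 32/125+347/1000→603/1000; 397/1000+603/1000→1. L = 282/125 ≈ 2.2560.
Efficiency = H/L = 2.2042/2.2560 = 97.7%.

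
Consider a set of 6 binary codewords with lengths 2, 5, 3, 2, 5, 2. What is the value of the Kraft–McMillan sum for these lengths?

With common denominator 2^5 = 32: Σ 2^(−ℓᵢ) = 8/32 + 1/32 + 4/32 + 8/32 + 1/32 + 8/32 = 30/32 = 0.9375.

0.9375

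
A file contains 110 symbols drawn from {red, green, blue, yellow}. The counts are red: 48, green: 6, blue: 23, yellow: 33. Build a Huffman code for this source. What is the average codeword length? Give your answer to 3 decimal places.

Probabilities are the counts divided by 110.
Repeatedly combine the two least-probable nodes; the expected code length is the sum of the merged weights.
merge 3/55 + 23/110 → 29/110
merge 29/110 + 3/10 → 31/55
merge 24/55 + 31/55 → 1
L = 29/110 + 31/55 + 1 = 201/110 ≈ 1.827 bits/symbol.

1.827 bits/symbol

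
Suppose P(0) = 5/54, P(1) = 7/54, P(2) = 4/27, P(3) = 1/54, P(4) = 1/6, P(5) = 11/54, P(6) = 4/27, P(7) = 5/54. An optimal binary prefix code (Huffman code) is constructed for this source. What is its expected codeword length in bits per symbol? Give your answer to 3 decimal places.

Repeatedly combine the two least-probable nodes; the expected code length is the sum of the merged weights.
merge 1/54 + 5/54 → 1/9
merge 5/54 + 1/9 → 11/54
merge 7/54 + 4/27 → 5/18
merge 4/27 + 1/6 → 17/54
merge 11/54 + 11/54 → 11/27
merge 5/18 + 17/54 → 16/27
merge 11/27 + 16/27 → 1
L = 1/9 + 11/54 + 5/18 + 17/54 + 11/27 + 16/27 + 1 = 157/54 ≈ 2.907 bits/symbol.

2.907 bits/symbol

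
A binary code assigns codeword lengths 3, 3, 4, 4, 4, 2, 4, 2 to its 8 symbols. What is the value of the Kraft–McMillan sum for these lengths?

1

With common denominator 2^4 = 16: Σ 2^(−ℓᵢ) = 2/16 + 2/16 + 1/16 + 1/16 + 1/16 + 4/16 + 1/16 + 4/16 = 16/16 = 1.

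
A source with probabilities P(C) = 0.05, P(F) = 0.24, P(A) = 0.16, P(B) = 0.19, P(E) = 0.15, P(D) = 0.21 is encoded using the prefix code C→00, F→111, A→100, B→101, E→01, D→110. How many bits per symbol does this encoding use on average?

L̄ = Σ pᵢ·ℓᵢ = 0.05·2 + 0.24·3 + 0.16·3 + 0.19·3 + 0.15·2 + 0.21·3 = 2.8 bits/symbol.

2.8 bits/symbol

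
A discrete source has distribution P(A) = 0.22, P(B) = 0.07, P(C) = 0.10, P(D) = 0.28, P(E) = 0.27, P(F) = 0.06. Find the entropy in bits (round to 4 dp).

2.3491 bits

H = −Σ pᵢ log₂ pᵢ.
−0.22·log₂(0.22) = 0.4806
−0.07·log₂(0.07) = 0.2686
−0.10·log₂(0.10) = 0.3322
−0.28·log₂(0.28) = 0.5142
−0.27·log₂(0.27) = 0.5100
−0.06·log₂(0.06) = 0.2435
Sum ≈ 2.3491 → 2.3491 bits.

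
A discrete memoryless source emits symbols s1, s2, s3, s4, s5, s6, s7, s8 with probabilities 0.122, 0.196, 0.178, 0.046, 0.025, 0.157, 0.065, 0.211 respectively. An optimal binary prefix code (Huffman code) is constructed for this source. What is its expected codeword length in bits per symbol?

2.8 bits/symbol

Repeatedly combine the two least-probable nodes; the expected code length is the sum of the merged weights.
merge 1/40 + 23/500 → 71/1000
merge 13/200 + 71/1000 → 17/125
merge 61/500 + 17/125 → 129/500
merge 157/1000 + 89/500 → 67/200
merge 49/250 + 211/1000 → 407/1000
merge 129/500 + 67/200 → 593/1000
merge 407/1000 + 593/1000 → 1
L = 71/1000 + 17/125 + 129/500 + 67/200 + 407/1000 + 593/1000 + 1 = 14/5 = 2.8 bits/symbol.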